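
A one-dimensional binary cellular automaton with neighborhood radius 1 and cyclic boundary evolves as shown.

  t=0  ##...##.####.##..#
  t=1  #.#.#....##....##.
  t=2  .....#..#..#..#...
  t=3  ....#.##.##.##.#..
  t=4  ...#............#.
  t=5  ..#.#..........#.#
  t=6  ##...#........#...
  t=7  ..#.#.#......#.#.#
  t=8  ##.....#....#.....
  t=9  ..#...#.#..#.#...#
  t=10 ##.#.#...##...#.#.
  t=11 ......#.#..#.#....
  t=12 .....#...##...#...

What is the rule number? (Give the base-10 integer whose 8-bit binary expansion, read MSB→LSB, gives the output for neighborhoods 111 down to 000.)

  nb ###: next=#  (t=0,i=0, bit7=1)
  nb ##.: next=.  (t=0,i=1, bit6=0)
  nb #.#: next=.  (t=0,i=7, bit5=0)
  nb #..: next=#  (t=0,i=2, bit4=1)
  nb .##: next=.  (t=0,i=5, bit3=0)
  nb .#.: next=.  (t=1,i=0, bit2=0)
  nb ..#: next=#  (t=0,i=4, bit1=1)
  nb ...: next=.  (t=0,i=3, bit0=0)
  bits 10010010 = 146

146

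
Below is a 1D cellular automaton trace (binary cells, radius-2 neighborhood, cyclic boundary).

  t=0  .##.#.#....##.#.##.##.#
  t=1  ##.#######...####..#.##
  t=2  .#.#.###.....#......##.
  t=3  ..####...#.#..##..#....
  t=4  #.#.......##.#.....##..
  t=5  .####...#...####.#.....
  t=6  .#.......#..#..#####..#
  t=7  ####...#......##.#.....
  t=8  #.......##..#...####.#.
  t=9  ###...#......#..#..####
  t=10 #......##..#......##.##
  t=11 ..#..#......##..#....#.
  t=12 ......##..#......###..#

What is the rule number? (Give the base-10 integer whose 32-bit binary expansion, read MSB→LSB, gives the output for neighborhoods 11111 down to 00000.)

  [31] ##### => #  t=1,i=5
  [30] ####. => .  t=1,i=0
  [29] ###.# => #  t=1,i=1
  [28] ###.. => .  t=1,i=9
  [27] ##.## => .  t=0,i=18
  [26] ##.#. => #  t=0,i=3
  [25] ##..# => .  t=1,i=17
  [24] ##... => .  t=1,i=10
  [23] #.### => #  t=1,i=3
  [22] #.##. => #  t=0,i=1
  [21] #.#.# => #  t=0,i=4
  [20] #.#.. => #  t=0,i=6
  [19] #..## => #  t=3,i=13
  [18] #..#. => .  t=1,i=18
  [17] #...# => .  t=1,i=11
  [16] #.... => #  t=0,i=8
  [15] .#### => .  t=1,i=4
  [14] .###. => .  t=2,i=6
  [13] .##.# => .  t=0,i=2
  [12] .##.. => .  t=2,i=21
  [11] .#.## => #  t=0,i=0
  [10] .#.#. => #  t=0,i=5
  [9] .#..# => .  t=3,i=12
  [8] .#... => #  t=0,i=7
  [7] ..### => #  t=1,i=13
  [6] ..##. => .  t=0,i=11
  [5] ..#.# => .  t=1,i=19
  [4] ..#.. => .  t=2,i=13
  [3] ...## => .  t=0,i=10
  [2] ...#. => .  t=2,i=12
  [1] ....# => #  t=0,i=9
  [0] ..... => .  t=2,i=10
  bits 10100100111110010000110110000010 = 2767785346

2767785346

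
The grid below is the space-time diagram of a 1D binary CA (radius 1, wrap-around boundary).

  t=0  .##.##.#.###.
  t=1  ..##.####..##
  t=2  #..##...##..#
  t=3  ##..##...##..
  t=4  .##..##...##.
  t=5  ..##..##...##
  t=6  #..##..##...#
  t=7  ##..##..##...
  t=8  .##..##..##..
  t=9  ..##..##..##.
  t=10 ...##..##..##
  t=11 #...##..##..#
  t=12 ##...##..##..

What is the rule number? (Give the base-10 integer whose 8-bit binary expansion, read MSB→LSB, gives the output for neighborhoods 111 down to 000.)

116

  ###|.  b7=0 t=0,i=10
  ##.|#  b6=1 t=0,i=2
  #.#|#  b5=1 t=0,i=3
  #..|#  b4=1 t=0,i=12
  .##|.  b3=0 t=0,i=1
  .#.|#  b2=1 t=0,i=7
  ..#|.  b1=0 t=0,i=0
  ...|.  b0=0 t=2,i=6
  bits 01110100 = 116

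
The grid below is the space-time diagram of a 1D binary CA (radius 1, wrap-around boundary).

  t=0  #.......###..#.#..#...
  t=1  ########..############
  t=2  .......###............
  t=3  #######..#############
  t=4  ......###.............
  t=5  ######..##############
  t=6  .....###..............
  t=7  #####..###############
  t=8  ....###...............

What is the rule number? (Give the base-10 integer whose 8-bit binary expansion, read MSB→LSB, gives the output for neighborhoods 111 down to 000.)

  nb ###: next=.  (t=0,i=9, bit7=0)
  nb ##.: next=#  (t=0,i=10, bit6=1)
  nb #.#: next=#  (t=0,i=14, bit5=1)
  nb #..: next=#  (t=0,i=1, bit4=1)
  nb .##: next=.  (t=0,i=8, bit3=0)
  nb .#.: next=#  (t=0,i=0, bit2=1)
  nb ..#: next=#  (t=0,i=7, bit1=1)
  nb ...: next=#  (t=0,i=2, bit0=1)
  bits 01110111 = 119

119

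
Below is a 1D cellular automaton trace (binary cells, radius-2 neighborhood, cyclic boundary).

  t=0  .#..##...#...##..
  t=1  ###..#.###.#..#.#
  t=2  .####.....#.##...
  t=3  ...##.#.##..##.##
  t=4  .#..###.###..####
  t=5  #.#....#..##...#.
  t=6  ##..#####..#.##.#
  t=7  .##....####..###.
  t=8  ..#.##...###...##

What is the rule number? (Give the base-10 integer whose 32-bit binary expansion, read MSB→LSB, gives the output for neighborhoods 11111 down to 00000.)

  #####|.  b31=0 t=6,i=6
  ####.|#  b30=1 t=1,i=1
  ###.#|.  b29=0 t=1,i=9
  ###..|#  b28=1 t=1,i=2
  ##.##|#  b27=1 t=3,i=14
  ##.#.|#  b26=1 t=1,i=10
  ##..#|#  b25=1 t=1,i=3
  ##...|.  b24=0 t=0,i=6
  #.###|.  b23=0 t=1,i=7
  #.##.|#  b22=1 t=2,i=12
  #.#.#|#  b21=1 t=3,i=6
  #.#..|.  b20=0 t=1,i=11
  #..##|.  b19=0 t=0,i=3
  #..#.|#  b18=1 t=1,i=4
  #...#|#  b17=1 t=0,i=7
  #....|#  b16=1 t=2,i=6
  .####|.  b15=0 t=1,i=0
  .###.|.  b14=0 t=1,i=8
  .##.#|#  b13=1 t=3,i=4
  .##..|#  b12=1 t=0,i=5
  .#.##|.  b11=0 t=1,i=6
  .#.#.|#  b10=1 t=5,i=1
  .#..#|#  b9=1 t=0,i=2
  .#...|.  b8=0 t=0,i=10
  ..###|.  b7=0 t=2,i=1
  ..##.|.  b6=0 t=0,i=4
  ..#.#|.  b5=0 t=1,i=5
  ..#..|#  b4=1 t=0,i=1
  ...##|.  b3=0 t=0,i=12
  ...#.|#  b2=1 t=0,i=0
  ....#|#  b1=1 t=2,i=8
  .....|.  b0=0 t=2,i=7
  bits 01011110011001110011011000010110 = 1583822358

1583822358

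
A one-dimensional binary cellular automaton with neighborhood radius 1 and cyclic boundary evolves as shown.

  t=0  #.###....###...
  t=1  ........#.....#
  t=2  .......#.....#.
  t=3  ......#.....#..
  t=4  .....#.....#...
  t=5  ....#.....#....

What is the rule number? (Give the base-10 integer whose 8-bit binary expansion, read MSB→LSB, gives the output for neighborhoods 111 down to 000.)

2

  ### -> .   bit 7 = 0  t=0,i=3
  ##. -> .   bit 6 = 0  t=0,i=4
  #.# -> .   bit 5 = 0  t=0,i=1
  #.. -> .   bit 4 = 0  t=0,i=5
  .## -> .   bit 3 = 0  t=0,i=2
  .#. -> .   bit 2 = 0  t=0,i=0
  ..# -> #   bit 1 = 1  t=0,i=8
  ... -> .   bit 0 = 0  t=0,i=6
  bits 00000010 = 2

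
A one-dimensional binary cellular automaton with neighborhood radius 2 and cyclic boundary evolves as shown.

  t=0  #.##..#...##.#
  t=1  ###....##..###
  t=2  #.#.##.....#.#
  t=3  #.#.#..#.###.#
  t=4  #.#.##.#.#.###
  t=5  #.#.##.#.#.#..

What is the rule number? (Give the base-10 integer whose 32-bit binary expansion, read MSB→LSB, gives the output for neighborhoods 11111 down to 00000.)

3102942118

  [31] ##### => #  t=1,i=0
  [30] ####. => .  t=1,i=1
  [29] ###.# => #  t=3,i=11
  [28] ###.. => #  t=1,i=2
  [27] ##.## => #  t=0,i=1
  [26] ##.#. => .  t=2,i=1
  [25] ##..# => .  t=0,i=4
  [24] ##... => .  t=1,i=3
  [23] #.### => #  t=3,i=9
  [22] #.##. => #  t=0,i=2
  [21] #.#.# => #  t=2,i=2
  [20] #.#.. => #  t=3,i=4
  [19] #..## => .  t=1,i=10
  [18] #..#. => .  t=0,i=5
  [17] #...# => #  t=0,i=8
  [16] #.... => #  t=1,i=4
  [15] .#### => .  t=1,i=12
  [14] .###. => .  t=3,i=10
  [13] .##.# => #  t=0,i=0
  [12] .##.. => .  t=0,i=3
  [11] .#.## => .  t=2,i=3
  [10] .#.#. => .  t=3,i=3
  [9] .#..# => #  t=3,i=5
  [8] .#... => #  t=0,i=7
  [7] ..### => #  t=1,i=11
  [6] ..##. => .  t=0,i=10
  [5] ..#.# => #  t=2,i=11
  [4] ..#.. => .  t=0,i=6
  [3] ...## => .  t=0,i=9
  [2] ...#. => #  t=2,i=10
  [1] ....# => #  t=1,i=5
  [0] ..... => .  t=2,i=8
  bits 10111000111100110010001110100110 = 3102942118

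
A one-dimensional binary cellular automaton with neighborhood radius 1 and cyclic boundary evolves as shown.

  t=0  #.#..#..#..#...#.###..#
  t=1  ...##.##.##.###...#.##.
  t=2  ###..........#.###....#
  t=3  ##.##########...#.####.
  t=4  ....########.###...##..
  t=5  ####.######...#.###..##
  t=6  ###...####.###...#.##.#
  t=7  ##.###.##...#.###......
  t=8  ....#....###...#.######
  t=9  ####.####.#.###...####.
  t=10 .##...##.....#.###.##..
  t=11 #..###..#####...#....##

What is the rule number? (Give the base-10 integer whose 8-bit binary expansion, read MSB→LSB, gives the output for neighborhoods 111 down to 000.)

  nb ###: next=#  (t=0,i=18, bit7=1)
  nb ##.: next=.  (t=0,i=0, bit6=0)
  nb #.#: next=.  (t=0,i=1, bit5=0)
  nb #..: next=#  (t=0,i=3, bit4=1)
  nb .##: next=.  (t=0,i=17, bit3=0)
  nb .#.: next=.  (t=0,i=2, bit2=0)
  nb ..#: next=#  (t=0,i=4, bit1=1)
  nb ...: next=#  (t=0,i=13, bit0=1)
  bits 10010011 = 147

147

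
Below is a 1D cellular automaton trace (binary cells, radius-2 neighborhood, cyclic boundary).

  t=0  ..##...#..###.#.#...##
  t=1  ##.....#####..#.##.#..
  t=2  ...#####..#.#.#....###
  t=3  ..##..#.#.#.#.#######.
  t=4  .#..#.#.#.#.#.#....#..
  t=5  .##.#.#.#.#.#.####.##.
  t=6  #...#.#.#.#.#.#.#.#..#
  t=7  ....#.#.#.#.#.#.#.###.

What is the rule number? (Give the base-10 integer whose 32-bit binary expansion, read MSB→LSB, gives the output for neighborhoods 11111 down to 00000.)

  #####|.  b31=0 t=1,i=9
  ####.|#  b30=1 t=1,i=10
  ###.#|.  b29=0 t=0,i=12
  ###..|.  b28=0 t=1,i=11
  ##.##|#  b27=1 t=5,i=18
  ##.#.|.  b26=0 t=0,i=13
  ##..#|#  b25=1 t=0,i=0
  ##...|.  b24=0 t=0,i=4
  #.###|#  b23=1 t=3,i=14
  #.##.|.  b22=0 t=1,i=16
  #.#.#|#  b21=1 t=0,i=14
  #.#..|#  b20=1 t=0,i=16
  #..##|#  b19=1 t=0,i=1
  #..#.|.  b18=0 t=1,i=13
  #...#|.  b17=0 t=0,i=5
  #....|#  b16=1 t=1,i=3
  .####|.  b15=0 t=1,i=8
  .###.|#  b14=1 t=0,i=11
  .##.#|.  b13=0 t=1,i=17
  .##..|.  b12=0 t=0,i=3
  .#.##|.  b11=0 t=1,i=15
  .#.#.|.  b10=0 t=0,i=15
  .#..#|#  b9=1 t=0,i=8
  .#...|#  b8=1 t=0,i=17
  ..###|#  b7=1 t=0,i=10
  ..##.|.  b6=0 t=0,i=2
  ..#.#|#  b5=1 t=1,i=14
  ..#..|#  b4=1 t=0,i=7
  ...##|#  b3=1 t=0,i=19
  ...#.|.  b2=0 t=0,i=6
  ....#|#  b1=1 t=1,i=5
  .....|#  b0=1 t=1,i=4
  bits 01001010101110010100001110111011 = 1253655483

1253655483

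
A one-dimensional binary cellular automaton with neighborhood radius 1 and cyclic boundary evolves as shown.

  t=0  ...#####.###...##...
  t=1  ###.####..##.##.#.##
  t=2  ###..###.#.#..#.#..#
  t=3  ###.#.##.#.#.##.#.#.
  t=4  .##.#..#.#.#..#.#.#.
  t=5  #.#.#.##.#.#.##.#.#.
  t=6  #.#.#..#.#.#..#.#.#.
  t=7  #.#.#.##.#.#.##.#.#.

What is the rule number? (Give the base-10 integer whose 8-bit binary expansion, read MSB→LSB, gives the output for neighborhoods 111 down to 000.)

199

  ### -> #   bit 7 = 1  t=0,i=4
  ##. -> #   bit 6 = 1  t=0,i=7
  #.# -> .   bit 5 = 0  t=0,i=8
  #.. -> .   bit 4 = 0  t=0,i=12
  .## -> .   bit 3 = 0  t=0,i=3
  .#. -> #   bit 2 = 1  t=1,i=16
  ..# -> #   bit 1 = 1  t=0,i=2
  ... -> #   bit 0 = 1  t=0,i=0
  bits 11000111 = 199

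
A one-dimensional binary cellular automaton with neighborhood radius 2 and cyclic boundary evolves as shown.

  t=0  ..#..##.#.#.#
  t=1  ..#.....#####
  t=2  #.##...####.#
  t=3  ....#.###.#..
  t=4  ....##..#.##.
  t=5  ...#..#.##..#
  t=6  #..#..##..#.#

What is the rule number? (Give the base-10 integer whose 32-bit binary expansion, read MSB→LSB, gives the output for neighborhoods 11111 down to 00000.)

3006303672

  nb #####: next=#  (t=1,i=10, bit31=1)
  nb ####.: next=.  (t=1,i=11, bit30=0)
  nb ###.#: next=#  (t=2,i=10, bit29=1)
  nb ###..: next=#  (t=1,i=12, bit28=1)
  nb ##.##: next=.  (t=2,i=1, bit27=0)
  nb ##.#.: next=.  (t=0,i=7, bit26=0)
  nb ##..#: next=#  (t=1,i=0, bit25=1)
  nb ##...: next=#  (t=2,i=4, bit24=1)
  nb #.###: next=.  (t=3,i=6, bit23=0)
  nb #.##.: next=.  (t=2,i=2, bit22=0)
  nb #.#.#: next=#  (t=0,i=8, bit21=1)
  nb #.#..: next=#  (t=0,i=12, bit20=1)
  nb #..##: next=.  (t=0,i=4, bit19=0)
  nb #..#.: next=.  (t=0,i=1, bit18=0)
  nb #...#: next=.  (t=2,i=5, bit17=0)
  nb #....: next=.  (t=1,i=4, bit16=0)
  nb .####: next=#  (t=1,i=9, bit15=1)
  nb .###.: next=.  (t=3,i=7, bit14=0)
  nb .##.#: next=.  (t=0,i=6, bit13=0)
  nb .##..: next=.  (t=2,i=3, bit12=0)
  nb .#.##: next=#  (t=3,i=5, bit11=1)
  nb .#.#.: next=#  (t=0,i=9, bit10=1)
  nb .#..#: next=.  (t=0,i=0, bit9=0)
  nb .#...: next=#  (t=1,i=3, bit8=1)
  nb ..###: next=#  (t=1,i=8, bit7=1)
  nb ..##.: next=.  (t=0,i=5, bit6=0)
  nb ..#.#: next=#  (t=3,i=4, bit5=1)
  nb ..#..: next=#  (t=0,i=2, bit4=1)
  nb ...##: next=#  (t=1,i=7, bit3=1)
  nb ...#.: next=.  (t=3,i=3, bit2=0)
  nb ....#: next=.  (t=1,i=6, bit1=0)
  nb .....: next=.  (t=1,i=5, bit0=0)
  bits 10110011001100001000110110111000 = 3006303672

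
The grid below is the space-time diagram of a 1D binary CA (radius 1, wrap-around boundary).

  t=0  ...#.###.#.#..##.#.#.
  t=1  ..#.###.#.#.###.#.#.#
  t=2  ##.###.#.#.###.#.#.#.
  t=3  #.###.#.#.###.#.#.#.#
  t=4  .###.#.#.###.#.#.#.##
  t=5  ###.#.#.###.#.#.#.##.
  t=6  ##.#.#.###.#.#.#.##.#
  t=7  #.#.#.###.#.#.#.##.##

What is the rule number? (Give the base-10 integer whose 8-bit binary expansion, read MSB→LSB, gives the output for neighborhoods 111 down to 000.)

186

  ###|#  b7=1 t=0,i=6
  ##.|.  b6=0 t=0,i=7
  #.#|#  b5=1 t=0,i=4
  #..|#  b4=1 t=0,i=12
  .##|#  b3=1 t=0,i=5
  .#.|.  b2=0 t=0,i=3
  ..#|#  b1=1 t=0,i=2
  ...|.  b0=0 t=0,i=0
  bits 10111010 = 186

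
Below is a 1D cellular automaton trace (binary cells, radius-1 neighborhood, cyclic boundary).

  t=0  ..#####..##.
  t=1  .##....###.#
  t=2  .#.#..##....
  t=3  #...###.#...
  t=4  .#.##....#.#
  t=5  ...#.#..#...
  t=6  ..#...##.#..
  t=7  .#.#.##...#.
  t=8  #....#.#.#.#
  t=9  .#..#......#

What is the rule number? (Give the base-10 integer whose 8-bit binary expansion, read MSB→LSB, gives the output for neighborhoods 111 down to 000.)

  nb ###: next=.  (t=0,i=3, bit7=0)
  nb ##.: next=.  (t=0,i=6, bit6=0)
  nb #.#: next=.  (t=1,i=0, bit5=0)
  nb #..: next=#  (t=0,i=7, bit4=1)
  nb .##: next=#  (t=0,i=2, bit3=1)
  nb .#.: next=.  (t=1,i=11, bit2=0)
  nb ..#: next=#  (t=0,i=1, bit1=1)
  nb ...: next=.  (t=0,i=0, bit0=0)
  bits 00011010 = 26

26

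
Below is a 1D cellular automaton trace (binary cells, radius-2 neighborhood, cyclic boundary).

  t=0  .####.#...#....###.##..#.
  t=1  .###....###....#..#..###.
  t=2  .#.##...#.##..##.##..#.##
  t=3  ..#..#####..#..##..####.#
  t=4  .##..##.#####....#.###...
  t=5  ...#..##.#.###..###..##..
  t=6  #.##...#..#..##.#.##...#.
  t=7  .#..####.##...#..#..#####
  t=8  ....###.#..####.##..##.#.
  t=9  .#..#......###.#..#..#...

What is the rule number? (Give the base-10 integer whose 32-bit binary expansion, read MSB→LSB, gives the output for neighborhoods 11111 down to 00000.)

  #####|.  b31=0 t=3,i=7
  ####.|#  b30=1 t=0,i=3
  ###.#|.  b29=0 t=0,i=4
  ###..|#  b28=1 t=1,i=3
  ##.##|#  b27=1 t=0,i=18
  ##.#.|.  b26=0 t=0,i=5
  ##..#|#  b25=1 t=0,i=21
  ##...|#  b24=1 t=1,i=4
  #.###|.  b23=0 t=4,i=8
  #.##.|.  b22=0 t=0,i=19
  #.#.#|.  b21=0 t=2,i=1
  #.#..|.  b20=0 t=0,i=6
  #..##|.  b19=0 t=0,i=0
  #..#.|#  b18=1 t=0,i=22
  #...#|#  b17=1 t=0,i=8
  #....|.  b16=0 t=0,i=12
  .####|#  b15=1 t=0,i=2
  .###.|.  b14=0 t=0,i=16
  .##.#|#  b13=1 t=2,i=15
  .##..|.  b12=0 t=0,i=20
  .#.##|#  b11=1 t=2,i=2
  .#.#.|#  b10=1 t=6,i=24
  .#..#|.  b9=0 t=0,i=24
  .#...|.  b8=0 t=0,i=7
  ..###|#  b7=1 t=0,i=1
  ..##.|.  b6=0 t=2,i=14
  ..#.#|#  b5=1 t=2,i=8
  ..#..|#  b4=1 t=0,i=10
  ...##|.  b3=0 t=0,i=14
  ...#.|#  b2=1 t=0,i=9
  ....#|.  b1=0 t=0,i=13
  .....|#  b0=1 t=5,i=0
  bits 01011011000001101010110010110101 = 1527164085

1527164085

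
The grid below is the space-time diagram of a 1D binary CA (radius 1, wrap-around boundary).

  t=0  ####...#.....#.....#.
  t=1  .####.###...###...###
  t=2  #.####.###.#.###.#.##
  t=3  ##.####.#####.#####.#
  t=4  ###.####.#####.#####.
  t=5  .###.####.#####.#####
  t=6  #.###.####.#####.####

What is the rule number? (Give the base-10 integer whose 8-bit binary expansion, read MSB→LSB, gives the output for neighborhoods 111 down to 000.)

  ### -> #   bit 7 = 1  t=0,i=1
  ##. -> #   bit 6 = 1  t=0,i=3
  #.# -> #   bit 5 = 1  t=0,i=20
  #.. -> #   bit 4 = 1  t=0,i=4
  .## -> .   bit 3 = 0  t=0,i=0
  .#. -> #   bit 2 = 1  t=0,i=7
  ..# -> #   bit 1 = 1  t=0,i=6
  ... -> .   bit 0 = 0  t=0,i=5
  bits 11110110 = 246

246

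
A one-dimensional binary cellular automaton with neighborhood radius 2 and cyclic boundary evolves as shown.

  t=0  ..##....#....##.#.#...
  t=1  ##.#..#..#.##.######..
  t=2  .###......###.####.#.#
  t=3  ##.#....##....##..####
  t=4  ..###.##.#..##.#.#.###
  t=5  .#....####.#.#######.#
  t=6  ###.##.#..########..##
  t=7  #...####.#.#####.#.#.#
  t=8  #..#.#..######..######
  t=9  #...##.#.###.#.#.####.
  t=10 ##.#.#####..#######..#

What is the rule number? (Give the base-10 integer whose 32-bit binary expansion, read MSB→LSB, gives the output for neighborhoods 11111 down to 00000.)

2499329290

  [31] ##### => #  t=1,i=16
  [30] ####. => .  t=1,i=18
  [29] ###.# => .  t=2,i=12
  [28] ###.. => #  t=1,i=19
  [27] ##.## => .  t=1,i=13
  [26] ##.#. => #  t=0,i=15
  [25] ##..# => .  t=1,i=20
  [24] ##... => .  t=0,i=4
  [23] #.### => #  t=1,i=14
  [22] #.##. => #  t=1,i=11
  [21] #.#.# => #  t=0,i=16
  [20] #.#.. => #  t=0,i=18
  [19] #..## => #  t=1,i=21
  [18] #..#. => .  t=1,i=5
  [17] #...# => .  t=7,i=2
  [16] #.... => .  t=0,i=5
  [15] .#### => #  t=1,i=15
  [14] .###. => .  t=2,i=2
  [13] .##.# => #  t=0,i=14
  [12] .##.. => #  t=0,i=3
  [11] .#.## => #  t=1,i=10
  [10] .#.#. => #  t=0,i=17
  [9] .#..# => .  t=1,i=4
  [8] .#... => #  t=0,i=9
  [7] ..### => .  t=2,i=10
  [6] ..##. => .  t=0,i=2
  [5] ..#.# => .  t=1,i=9
  [4] ..#.. => .  t=0,i=8
  [3] ...## => #  t=0,i=1
  [2] ...#. => .  t=0,i=7
  [1] ....# => #  t=0,i=0
  [0] ..... => .  t=0,i=21
  bits 10010100111110001011110100001010 = 2499329290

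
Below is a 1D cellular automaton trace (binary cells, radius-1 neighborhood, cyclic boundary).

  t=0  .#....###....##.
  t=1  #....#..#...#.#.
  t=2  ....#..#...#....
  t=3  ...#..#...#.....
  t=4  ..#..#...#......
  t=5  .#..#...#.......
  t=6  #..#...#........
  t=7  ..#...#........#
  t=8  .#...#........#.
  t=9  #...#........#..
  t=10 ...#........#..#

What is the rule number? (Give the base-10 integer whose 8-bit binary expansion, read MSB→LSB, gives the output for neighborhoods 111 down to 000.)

66

  ### -> .   bit 7 = 0  t=0,i=7
  ##. -> #   bit 6 = 1  t=0,i=8
  #.# -> .   bit 5 = 0  t=1,i=13
  #.. -> .   bit 4 = 0  t=0,i=2
  .## -> .   bit 3 = 0  t=0,i=6
  .#. -> .   bit 2 = 0  t=0,i=1
  ..# -> #   bit 1 = 1  t=0,i=0
  ... -> .   bit 0 = 0  t=0,i=3
  bits 01000010 = 66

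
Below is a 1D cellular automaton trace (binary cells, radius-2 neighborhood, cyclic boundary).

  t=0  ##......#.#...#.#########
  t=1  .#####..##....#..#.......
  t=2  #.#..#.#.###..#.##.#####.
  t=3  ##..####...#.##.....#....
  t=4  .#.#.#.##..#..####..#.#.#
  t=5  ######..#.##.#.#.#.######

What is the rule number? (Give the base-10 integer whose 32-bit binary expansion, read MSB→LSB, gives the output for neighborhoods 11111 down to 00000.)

  ##### -> .   bit 31 = 0  t=0,i=18
  ####. -> .   bit 30 = 0  t=0,i=0
  ###.# -> .   bit 29 = 0  t=2,i=23
  ###.. -> #   bit 28 = 1  t=0,i=1
  ##.## -> .   bit 27 = 0  t=2,i=18
  ##.#. -> .   bit 26 = 0  t=2,i=24
  ##..# -> .   bit 25 = 0  t=1,i=6
  ##... -> #   bit 24 = 1  t=0,i=2
  #.### -> .   bit 23 = 0  t=0,i=16
  #.##. -> .   bit 22 = 0  t=2,i=16
  #.#.# -> #   bit 21 = 1  t=2,i=0
  #.#.. -> .   bit 20 = 0  t=0,i=10
  #..## -> #   bit 19 = 1  t=1,i=7
  #..#. -> #   bit 18 = 1  t=1,i=16
  #...# -> .   bit 17 = 0  t=0,i=12
  #.... -> #   bit 16 = 1  t=0,i=3
  .#### -> #   bit 15 = 1  t=0,i=17
  .###. -> .   bit 14 = 0  t=2,i=10
  .##.# -> .   bit 13 = 0  t=2,i=17
  .##.. -> #   bit 12 = 1  t=1,i=9
  .#.## -> .   bit 11 = 0  t=0,i=15
  .#.#. -> #   bit 10 = 1  t=0,i=9
  .#..# -> .   bit 9 = 0  t=1,i=15
  .#... -> .   bit 8 = 0  t=0,i=11
  ..### -> .   bit 7 = 0  t=1,i=1
  ..##. -> .   bit 6 = 0  t=1,i=8
  ..#.# -> #   bit 5 = 1  t=0,i=8
  ..#.. -> #   bit 4 = 1  t=1,i=14
  ...## -> #   bit 3 = 1  t=1,i=0
  ...#. -> .   bit 2 = 0  t=0,i=7
  ....# -> .   bit 1 = 0  t=0,i=6
  ..... -> #   bit 0 = 1  t=0,i=4
  bits 00010001001011011001010000111001 = 288199737

288199737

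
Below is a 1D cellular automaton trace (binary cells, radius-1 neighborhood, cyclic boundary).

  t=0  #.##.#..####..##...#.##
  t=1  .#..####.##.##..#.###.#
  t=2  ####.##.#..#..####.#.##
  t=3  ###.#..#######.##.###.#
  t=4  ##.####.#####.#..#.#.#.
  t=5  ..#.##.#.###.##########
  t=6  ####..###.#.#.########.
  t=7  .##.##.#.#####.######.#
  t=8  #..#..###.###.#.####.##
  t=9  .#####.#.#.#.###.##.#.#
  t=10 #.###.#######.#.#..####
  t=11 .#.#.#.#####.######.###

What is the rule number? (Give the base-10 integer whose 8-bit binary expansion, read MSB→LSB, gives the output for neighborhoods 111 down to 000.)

  nb ###: next=#  (t=0,i=9, bit7=1)
  nb ##.: next=.  (t=0,i=0, bit6=0)
  nb #.#: next=#  (t=0,i=1, bit5=1)
  nb #..: next=#  (t=0,i=6, bit4=1)
  nb .##: next=.  (t=0,i=2, bit3=0)
  nb .#.: next=#  (t=0,i=5, bit2=1)
  nb ..#: next=#  (t=0,i=7, bit1=1)
  nb ...: next=.  (t=0,i=17, bit0=0)
  bits 10110110 = 182

182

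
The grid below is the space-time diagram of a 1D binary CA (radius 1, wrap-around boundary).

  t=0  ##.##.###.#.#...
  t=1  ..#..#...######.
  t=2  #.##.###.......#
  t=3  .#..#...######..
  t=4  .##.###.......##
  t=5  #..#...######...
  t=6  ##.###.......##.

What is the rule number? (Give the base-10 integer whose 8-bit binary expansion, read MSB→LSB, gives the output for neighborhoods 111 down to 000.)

  ### -> .   bit 7 = 0  t=0,i=7
  ##. -> .   bit 6 = 0  t=0,i=1
  #.# -> #   bit 5 = 1  t=0,i=2
  #.. -> #   bit 4 = 1  t=0,i=13
  .## -> .   bit 3 = 0  t=0,i=0
  .#. -> #   bit 2 = 1  t=0,i=10
  ..# -> .   bit 1 = 0  t=0,i=15
  ... -> #   bit 0 = 1  t=0,i=14
  bits 00110101 = 53

53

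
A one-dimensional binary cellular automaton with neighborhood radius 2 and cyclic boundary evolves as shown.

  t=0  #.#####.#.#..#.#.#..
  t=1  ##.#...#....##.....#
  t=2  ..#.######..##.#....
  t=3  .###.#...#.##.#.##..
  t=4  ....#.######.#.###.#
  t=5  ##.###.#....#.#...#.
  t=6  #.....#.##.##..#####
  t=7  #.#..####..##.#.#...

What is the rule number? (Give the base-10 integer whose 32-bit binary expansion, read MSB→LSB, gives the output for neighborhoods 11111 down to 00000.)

340760948

  ##### -> .   bit 31 = 0  t=0,i=4
  ####. -> .   bit 30 = 0  t=0,i=5
  ###.# -> .   bit 29 = 0  t=0,i=6
  ###.. -> #   bit 28 = 1  t=2,i=9
  ##.## -> .   bit 27 = 0  t=5,i=2
  ##.#. -> #   bit 26 = 1  t=0,i=7
  ##..# -> .   bit 25 = 0  t=2,i=10
  ##... -> .   bit 24 = 0  t=1,i=14
  #.### -> .   bit 23 = 0  t=0,i=2
  #.##. -> #   bit 22 = 1  t=3,i=11
  #.#.# -> .   bit 21 = 0  t=0,i=8
  #.#.. -> .   bit 20 = 0  t=0,i=10
  #..## -> #   bit 19 = 1  t=2,i=11
  #..#. -> #   bit 18 = 1  t=0,i=12
  #...# -> #   bit 17 = 1  t=1,i=5
  #.... -> #   bit 16 = 1  t=1,i=9
  .#### -> #   bit 15 = 1  t=0,i=3
  .###. -> .   bit 14 = 0  t=1,i=0
  .##.# -> .   bit 13 = 0  t=2,i=13
  .##.. -> #   bit 12 = 1  t=1,i=13
  .#.## -> #   bit 11 = 1  t=0,i=1
  .#.#. -> .   bit 10 = 0  t=0,i=9
  .#..# -> .   bit 9 = 0  t=0,i=11
  .#... -> #   bit 8 = 1  t=1,i=4
  ..### -> .   bit 7 = 0  t=1,i=19
  ..##. -> #   bit 6 = 1  t=1,i=12
  ..#.# -> #   bit 5 = 1  t=0,i=0
  ..#.. -> #   bit 4 = 1  t=1,i=7
  ...## -> .   bit 3 = 0  t=1,i=11
  ...#. -> #   bit 2 = 1  t=1,i=6
  ....# -> .   bit 1 = 0  t=1,i=10
  ..... -> .   bit 0 = 0  t=1,i=16
  bits 00010100010011111001100101110100 = 340760948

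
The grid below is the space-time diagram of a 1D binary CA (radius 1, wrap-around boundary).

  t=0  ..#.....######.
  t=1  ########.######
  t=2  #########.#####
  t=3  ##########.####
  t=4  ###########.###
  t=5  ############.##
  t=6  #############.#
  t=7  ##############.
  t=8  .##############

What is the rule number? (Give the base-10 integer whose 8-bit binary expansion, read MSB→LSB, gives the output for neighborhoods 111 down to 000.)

  [7] ### => #  t=0,i=9
  [6] ##. => #  t=0,i=13
  [5] #.# => #  t=1,i=8
  [4] #.. => #  t=0,i=3
  [3] .## => .  t=0,i=8
  [2] .#. => #  t=0,i=2
  [1] ..# => #  t=0,i=1
  [0] ... => #  t=0,i=0
  bits 11110111 = 247

247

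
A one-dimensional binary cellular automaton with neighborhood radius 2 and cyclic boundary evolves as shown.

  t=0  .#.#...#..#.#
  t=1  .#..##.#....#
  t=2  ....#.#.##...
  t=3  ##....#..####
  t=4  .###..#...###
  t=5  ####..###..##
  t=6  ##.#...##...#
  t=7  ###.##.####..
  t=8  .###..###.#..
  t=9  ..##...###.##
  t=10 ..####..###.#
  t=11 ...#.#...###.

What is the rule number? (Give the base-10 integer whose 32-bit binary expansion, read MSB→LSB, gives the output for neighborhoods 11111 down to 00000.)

3181629777

  #####|#  b31=1 t=3,i=11
  ####.|.  b30=0 t=3,i=0
  ###.#|#  b29=1 t=4,i=12
  ###..|#  b28=1 t=3,i=1
  ##.##|#  b27=1 t=4,i=0
  ##.#.|#  b26=1 t=1,i=6
  ##..#|.  b25=0 t=4,i=4
  ##...|#  b24=1 t=2,i=10
  #.###|#  b23=1 t=4,i=1
  #.##.|.  b22=0 t=2,i=8
  #.#.#|#  b21=1 t=0,i=1
  #.#..|.  b20=0 t=0,i=3
  #..##|.  b19=0 t=1,i=3
  #..#.|.  b18=0 t=0,i=9
  #...#|#  b17=1 t=0,i=5
  #....|#  b16=1 t=1,i=9
  .####|#  b15=1 t=3,i=10
  .###.|#  b14=1 t=4,i=2
  .##.#|.  b13=0 t=1,i=5
  .##..|#  b12=1 t=2,i=9
  .#.##|.  b11=0 t=2,i=7
  .#.#.|.  b10=0 t=0,i=0
  .#..#|.  b9=0 t=0,i=8
  .#...|#  b8=1 t=0,i=4
  ..###|.  b7=0 t=3,i=9
  ..##.|#  b6=1 t=1,i=4
  ..#.#|.  b5=0 t=0,i=10
  ..#..|#  b4=1 t=0,i=7
  ...##|.  b3=0 t=4,i=9
  ...#.|.  b2=0 t=0,i=6
  ....#|.  b1=0 t=1,i=10
  .....|#  b0=1 t=2,i=0
  bits 10111101101000111101000101010001 = 3181629777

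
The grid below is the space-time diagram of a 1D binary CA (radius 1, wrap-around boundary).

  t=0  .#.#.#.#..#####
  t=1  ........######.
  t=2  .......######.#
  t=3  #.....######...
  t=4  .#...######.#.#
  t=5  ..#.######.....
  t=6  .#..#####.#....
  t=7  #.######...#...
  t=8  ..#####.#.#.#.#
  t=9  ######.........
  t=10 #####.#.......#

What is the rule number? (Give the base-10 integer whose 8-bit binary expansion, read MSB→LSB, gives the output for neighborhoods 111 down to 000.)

154

  ###|#  b7=1 t=0,i=11
  ##.|.  b6=0 t=0,i=14
  #.#|.  b5=0 t=0,i=0
  #..|#  b4=1 t=0,i=8
  .##|#  b3=1 t=0,i=10
  .#.|.  b2=0 t=0,i=1
  ..#|#  b1=1 t=0,i=9
  ...|.  b0=0 t=1,i=0
  bits 10011010 = 154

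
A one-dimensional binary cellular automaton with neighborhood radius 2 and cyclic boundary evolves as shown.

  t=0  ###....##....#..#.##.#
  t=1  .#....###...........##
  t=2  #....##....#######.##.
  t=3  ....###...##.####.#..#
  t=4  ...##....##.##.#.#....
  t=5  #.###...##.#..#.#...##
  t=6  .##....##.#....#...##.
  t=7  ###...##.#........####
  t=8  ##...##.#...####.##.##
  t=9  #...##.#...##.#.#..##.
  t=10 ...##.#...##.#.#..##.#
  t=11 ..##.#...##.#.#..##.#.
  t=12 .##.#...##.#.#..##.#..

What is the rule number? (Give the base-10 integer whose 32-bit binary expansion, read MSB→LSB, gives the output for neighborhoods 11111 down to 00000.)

3465024713

  #####|#  b31=1 t=2,i=13
  ####.|#  b30=1 t=0,i=1
  ###.#|.  b29=0 t=2,i=17
  ###..|.  b28=0 t=0,i=2
  ##.##|#  b27=1 t=0,i=20
  ##.#.|#  b26=1 t=1,i=0
  ##..#|#  b25=1 t=6,i=21
  ##...|.  b24=0 t=0,i=3
  #.###|#  b23=1 t=0,i=21
  #.##.|.  b22=0 t=0,i=18
  #.#.#|.  b21=0 t=4,i=15
  #.#..|.  b20=0 t=1,i=1
  #..##|#  b19=1 t=6,i=0
  #..#.|.  b18=0 t=0,i=15
  #...#|.  b17=0 t=3,i=8
  #....|.  b16=0 t=0,i=4
  .####|.  b15=0 t=0,i=0
  .###.|.  b14=0 t=1,i=7
  .##.#|.  b13=0 t=0,i=19
  .##..|#  b12=1 t=0,i=8
  .#.##|.  b11=0 t=0,i=17
  .#.#.|#  b10=1 t=4,i=16
  .#..#|.  b9=0 t=0,i=14
  .#...|.  b8=0 t=1,i=2
  ..###|#  b7=1 t=1,i=6
  ..##.|#  b6=1 t=0,i=7
  ..#.#|.  b5=0 t=0,i=16
  ..#..|.  b4=0 t=0,i=13
  ...##|#  b3=1 t=0,i=6
  ...#.|.  b2=0 t=0,i=12
  ....#|.  b1=0 t=0,i=5
  .....|#  b0=1 t=1,i=11
  bits 11001110100010000001010011001001 = 3465024713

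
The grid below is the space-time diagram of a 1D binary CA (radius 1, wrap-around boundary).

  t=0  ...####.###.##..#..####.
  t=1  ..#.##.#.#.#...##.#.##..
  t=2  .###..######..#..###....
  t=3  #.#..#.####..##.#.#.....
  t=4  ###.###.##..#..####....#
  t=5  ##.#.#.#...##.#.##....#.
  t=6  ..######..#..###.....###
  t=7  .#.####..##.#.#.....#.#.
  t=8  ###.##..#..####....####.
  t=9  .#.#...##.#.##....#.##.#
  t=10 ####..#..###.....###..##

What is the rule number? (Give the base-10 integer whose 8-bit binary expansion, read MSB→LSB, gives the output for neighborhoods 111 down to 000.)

  nb ###: next=#  (t=0,i=4, bit7=1)
  nb ##.: next=.  (t=0,i=6, bit6=0)
  nb #.#: next=#  (t=0,i=7, bit5=1)
  nb #..: next=.  (t=0,i=14, bit4=0)
  nb .##: next=.  (t=0,i=3, bit3=0)
  nb .#.: next=#  (t=0,i=16, bit2=1)
  nb ..#: next=#  (t=0,i=2, bit1=1)
  nb ...: next=.  (t=0,i=0, bit0=0)
  bits 10100110 = 166

166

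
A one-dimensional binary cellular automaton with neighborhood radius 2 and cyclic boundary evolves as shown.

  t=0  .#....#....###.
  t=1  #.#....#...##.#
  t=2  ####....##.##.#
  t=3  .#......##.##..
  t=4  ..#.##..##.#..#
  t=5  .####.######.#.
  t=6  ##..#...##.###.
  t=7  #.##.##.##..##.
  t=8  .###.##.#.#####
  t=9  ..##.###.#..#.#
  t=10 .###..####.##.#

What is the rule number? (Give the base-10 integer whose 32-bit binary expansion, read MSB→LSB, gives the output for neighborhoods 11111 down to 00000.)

2791205345

  nb #####: next=#  (t=2,i=1, bit31=1)
  nb ####.: next=.  (t=2,i=2, bit30=0)
  nb ###.#: next=#  (t=5,i=4, bit29=1)
  nb ###..: next=.  (t=0,i=13, bit28=0)
  nb ##.##: next=.  (t=1,i=13, bit27=0)
  nb ##.#.: next=#  (t=1,i=1, bit26=1)
  nb ##..#: next=#  (t=0,i=14, bit25=1)
  nb ##...: next=.  (t=2,i=4, bit24=0)
  nb #.###: next=.  (t=2,i=14, bit23=0)
  nb #.##.: next=#  (t=1,i=14, bit22=1)
  nb #.#.#: next=.  (t=7,i=0, bit21=0)
  nb #.#..: next=#  (t=1,i=2, bit20=1)
  nb #..##: next=#  (t=4,i=7, bit19=1)
  nb #..#.: next=#  (t=0,i=0, bit18=1)
  nb #...#: next=#  (t=1,i=9, bit17=1)
  nb #....: next=.  (t=0,i=3, bit16=0)
  nb .####: next=.  (t=2,i=0, bit15=0)
  nb .###.: next=#  (t=0,i=12, bit14=1)
  nb .##.#: next=#  (t=1,i=0, bit13=1)
  nb .##..: next=.  (t=3,i=12, bit12=0)
  nb .#.##: next=#  (t=4,i=3, bit11=1)
  nb .#.#.: next=.  (t=9,i=13, bit10=0)
  nb .#..#: next=.  (t=4,i=0, bit9=0)
  nb .#...: next=#  (t=0,i=2, bit8=1)
  nb ..###: next=#  (t=0,i=11, bit7=1)
  nb ..##.: next=#  (t=1,i=11, bit6=1)
  nb ..#.#: next=#  (t=4,i=2, bit5=1)
  nb ..#..: next=.  (t=0,i=1, bit4=0)
  nb ...##: next=.  (t=0,i=10, bit3=0)
  nb ...#.: next=.  (t=0,i=5, bit2=0)
  nb ....#: next=.  (t=0,i=4, bit1=0)
  nb .....: next=#  (t=3,i=4, bit0=1)
  bits 10100110010111100110100111100001 = 2791205345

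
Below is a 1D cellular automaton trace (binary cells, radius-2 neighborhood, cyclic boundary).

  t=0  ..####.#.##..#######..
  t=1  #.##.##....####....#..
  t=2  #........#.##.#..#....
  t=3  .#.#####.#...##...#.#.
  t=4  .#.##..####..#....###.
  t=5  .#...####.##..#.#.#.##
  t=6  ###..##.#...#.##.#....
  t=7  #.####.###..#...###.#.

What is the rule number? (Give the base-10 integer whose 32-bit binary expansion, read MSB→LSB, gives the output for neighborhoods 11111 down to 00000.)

915965411

  [31] ##### => .  t=0,i=15
  [30] ####. => .  t=0,i=4
  [29] ###.# => #  t=0,i=5
  [28] ###.. => #  t=0,i=19
  [27] ##.## => .  t=1,i=4
  [26] ##.#. => #  t=0,i=6
  [25] ##..# => #  t=0,i=11
  [24] ##... => .  t=0,i=20
  [23] #.### => #  t=3,i=3
  [22] #.##. => .  t=0,i=9
  [21] #.#.# => .  t=0,i=7
  [20] #.#.. => #  t=2,i=14
  [19] #..## => #  t=0,i=12
  [18] #..#. => .  t=1,i=21
  [17] #...# => .  t=3,i=11
  [16] #.... => .  t=0,i=21
  [15] .#### => #  t=0,i=3
  [14] .###. => .  t=4,i=19
  [13] .##.# => .  t=1,i=3
  [12] .##.. => .  t=0,i=10
  [11] .#.## => .  t=0,i=8
  [10] .#.#. => #  t=3,i=19
  [9] .#..# => .  t=1,i=20
  [8] .#... => #  t=2,i=1
  [7] ..### => #  t=0,i=2
  [6] ..##. => #  t=3,i=13
  [5] ..#.# => #  t=1,i=0
  [4] ..#.. => .  t=1,i=19
  [3] ...## => .  t=0,i=1
  [2] ...#. => .  t=1,i=18
  [1] ....# => #  t=0,i=0
  [0] ..... => #  t=2,i=3
  bits 00110110100110001000010111100011 = 915965411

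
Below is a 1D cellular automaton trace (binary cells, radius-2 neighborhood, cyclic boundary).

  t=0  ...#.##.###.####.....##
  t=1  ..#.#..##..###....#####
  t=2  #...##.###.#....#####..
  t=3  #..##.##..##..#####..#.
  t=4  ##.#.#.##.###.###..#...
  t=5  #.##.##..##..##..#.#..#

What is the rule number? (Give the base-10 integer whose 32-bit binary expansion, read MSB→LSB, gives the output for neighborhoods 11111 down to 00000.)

2393938655

  ##### -> #   bit 31 = 1  t=1,i=20
  ####. -> .   bit 30 = 0  t=0,i=14
  ###.# -> .   bit 29 = 0  t=0,i=10
  ###.. -> .   bit 28 = 0  t=0,i=15
  ##.## -> #   bit 27 = 1  t=0,i=7
  ##.#. -> #   bit 26 = 1  t=2,i=10
  ##..# -> #   bit 25 = 1  t=1,i=0
  ##... -> .   bit 24 = 0  t=0,i=0
  #.### -> #   bit 23 = 1  t=0,i=8
  #.##. -> .   bit 22 = 0  t=0,i=5
  #.#.# -> #   bit 21 = 1  t=4,i=3
  #.#.. -> #   bit 20 = 1  t=1,i=4
  #..## -> .   bit 19 = 0  t=1,i=6
  #..#. -> .   bit 18 = 0  t=1,i=1
  #...# -> .   bit 17 = 0  t=0,i=1
  #.... -> .   bit 16 = 0  t=0,i=17
  .#### -> #   bit 15 = 1  t=0,i=13
  .###. -> .   bit 14 = 0  t=0,i=9
  .##.# -> .   bit 13 = 0  t=0,i=6
  .##.. -> #   bit 12 = 1  t=0,i=22
  .#.## -> #   bit 11 = 1  t=0,i=4
  .#.#. -> .   bit 10 = 0  t=1,i=3
  .#..# -> #   bit 9 = 1  t=1,i=5
  .#... -> .   bit 8 = 0  t=2,i=1
  ..### -> #   bit 7 = 1  t=1,i=11
  ..##. -> #   bit 6 = 1  t=0,i=21
  ..#.# -> .   bit 5 = 0  t=0,i=3
  ..#.. -> #   bit 4 = 1  t=2,i=0
  ...## -> #   bit 3 = 1  t=0,i=20
  ...#. -> #   bit 2 = 1  t=0,i=2
  ....# -> #   bit 1 = 1  t=0,i=19
  ..... -> #   bit 0 = 1  t=0,i=18
  bits 10001110101100001001101011011111 = 2393938655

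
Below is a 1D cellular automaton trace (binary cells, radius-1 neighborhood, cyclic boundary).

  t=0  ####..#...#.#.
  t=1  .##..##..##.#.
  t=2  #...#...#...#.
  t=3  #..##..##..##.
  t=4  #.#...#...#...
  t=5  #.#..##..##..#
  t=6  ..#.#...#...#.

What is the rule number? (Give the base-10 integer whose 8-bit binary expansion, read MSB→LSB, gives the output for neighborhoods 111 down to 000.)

  ### -> #   bit 7 = 1  t=0,i=1
  ##. -> .   bit 6 = 0  t=0,i=3
  #.# -> .   bit 5 = 0  t=0,i=11
  #.. -> .   bit 4 = 0  t=0,i=4
  .## -> .   bit 3 = 0  t=0,i=0
  .#. -> #   bit 2 = 1  t=0,i=6
  ..# -> #   bit 1 = 1  t=0,i=5
  ... -> .   bit 0 = 0  t=0,i=8
  bits 10000110 = 134

134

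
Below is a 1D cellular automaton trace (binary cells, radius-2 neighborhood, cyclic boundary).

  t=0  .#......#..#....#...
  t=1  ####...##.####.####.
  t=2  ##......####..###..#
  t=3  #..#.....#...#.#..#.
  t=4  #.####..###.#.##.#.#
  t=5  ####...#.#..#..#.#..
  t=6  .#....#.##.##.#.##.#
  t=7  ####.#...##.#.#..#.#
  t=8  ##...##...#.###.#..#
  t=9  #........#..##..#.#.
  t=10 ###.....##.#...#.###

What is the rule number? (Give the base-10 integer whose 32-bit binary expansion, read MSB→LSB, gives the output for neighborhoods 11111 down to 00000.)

2294146324

  ##### -> #   bit 31 = 1  t=7,i=1
  ####. -> .   bit 30 = 0  t=1,i=2
  ###.# -> .   bit 29 = 0  t=1,i=13
  ###.. -> .   bit 28 = 0  t=1,i=3
  ##.## -> #   bit 27 = 1  t=1,i=9
  ##.#. -> .   bit 26 = 0  t=4,i=11
  ##..# -> .   bit 25 = 0  t=2,i=12
  ##... -> .   bit 24 = 0  t=1,i=4
  #.### -> #   bit 23 = 1  t=1,i=0
  #.##. -> .   bit 22 = 0  t=4,i=14
  #.#.# -> #   bit 21 = 1  t=4,i=12
  #.#.. -> #   bit 20 = 1  t=3,i=0
  #..## -> #   bit 19 = 1  t=2,i=13
  #..#. -> #   bit 18 = 1  t=0,i=10
  #...# -> .   bit 17 = 0  t=1,i=5
  #.... -> #   bit 16 = 1  t=0,i=3
  .#### -> #   bit 15 = 1  t=1,i=1
  .###. -> #   bit 14 = 1  t=2,i=0
  .##.# -> #   bit 13 = 1  t=1,i=8
  .##.. -> .   bit 12 = 0  t=8,i=6
  .#.## -> .   bit 11 = 0  t=4,i=13
  .#.#. -> #   bit 10 = 1  t=3,i=14
  .#..# -> .   bit 9 = 0  t=0,i=9
  .#... -> #   bit 8 = 1  t=0,i=2
  ..### -> .   bit 7 = 0  t=2,i=8
  ..##. -> .   bit 6 = 0  t=1,i=7
  ..#.# -> .   bit 5 = 0  t=3,i=13
  ..#.. -> #   bit 4 = 1  t=0,i=1
  ...## -> .   bit 3 = 0  t=1,i=6
  ...#. -> #   bit 2 = 1  t=0,i=0
  ....# -> .   bit 1 = 0  t=0,i=6
  ..... -> .   bit 0 = 0  t=0,i=4
  bits 10001000101111011110010100010100 = 2294146324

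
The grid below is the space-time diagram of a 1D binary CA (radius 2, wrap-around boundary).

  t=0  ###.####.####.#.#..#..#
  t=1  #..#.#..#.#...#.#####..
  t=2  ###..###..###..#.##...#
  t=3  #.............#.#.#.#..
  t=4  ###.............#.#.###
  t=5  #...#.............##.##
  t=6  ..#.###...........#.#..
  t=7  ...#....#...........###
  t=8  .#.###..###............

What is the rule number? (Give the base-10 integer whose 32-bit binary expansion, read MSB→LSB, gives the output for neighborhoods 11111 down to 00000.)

  ##### -> #   bit 31 = 1  t=1,i=18
  ####. -> .   bit 30 = 0  t=0,i=1
  ###.# -> .   bit 29 = 0  t=0,i=2
  ###.. -> .   bit 28 = 0  t=1,i=20
  ##.## -> #   bit 27 = 1  t=0,i=3
  ##.#. -> .   bit 26 = 0  t=0,i=13
  ##..# -> .   bit 25 = 0  t=1,i=21
  ##... -> .   bit 24 = 0  t=2,i=19
  #.### -> .   bit 23 = 0  t=0,i=4
  #.##. -> .   bit 22 = 0  t=2,i=17
  #.#.# -> #   bit 21 = 1  t=0,i=14
  #.#.. -> #   bit 20 = 1  t=0,i=16
  #..## -> .   bit 19 = 0  t=0,i=21
  #..#. -> #   bit 18 = 1  t=0,i=18
  #...# -> #   bit 17 = 1  t=1,i=12
  #.... -> #   bit 16 = 1  t=3,i=2
  .#### -> #   bit 15 = 1  t=0,i=0
  .###. -> .   bit 14 = 0  t=2,i=6
  .##.# -> .   bit 13 = 0  t=5,i=19
  .##.. -> #   bit 12 = 1  t=2,i=18
  .#.## -> #   bit 11 = 1  t=1,i=15
  .#.#. -> .   bit 10 = 0  t=0,i=15
  .#..# -> #   bit 9 = 1  t=0,i=17
  .#... -> #   bit 8 = 1  t=1,i=11
  ..### -> .   bit 7 = 0  t=0,i=22
  ..##. -> #   bit 6 = 1  t=5,i=18
  ..#.# -> .   bit 5 = 0  t=1,i=3
  ..#.. -> #   bit 4 = 1  t=0,i=19
  ...## -> .   bit 3 = 0  t=2,i=21
  ...#. -> .   bit 2 = 0  t=1,i=13
  ....# -> .   bit 1 = 0  t=3,i=12
  ..... -> .   bit 0 = 0  t=3,i=3
  bits 10001000001101111001101101010000 = 2285345616

2285345616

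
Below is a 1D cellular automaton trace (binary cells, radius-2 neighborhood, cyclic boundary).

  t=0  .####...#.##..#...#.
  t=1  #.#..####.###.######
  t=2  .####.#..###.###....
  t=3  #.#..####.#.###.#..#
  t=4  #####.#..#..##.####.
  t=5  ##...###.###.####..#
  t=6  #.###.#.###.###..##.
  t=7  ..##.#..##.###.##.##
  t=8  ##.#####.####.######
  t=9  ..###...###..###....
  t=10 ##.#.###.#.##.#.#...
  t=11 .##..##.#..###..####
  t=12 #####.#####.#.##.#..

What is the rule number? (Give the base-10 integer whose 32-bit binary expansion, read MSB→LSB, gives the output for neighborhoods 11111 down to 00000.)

266007358

  nb #####: next=.  (t=1,i=16, bit31=0)
  nb ####.: next=.  (t=0,i=3, bit30=0)
  nb ###.#: next=.  (t=1,i=0, bit29=0)
  nb ###..: next=.  (t=0,i=4, bit28=0)
  nb ##.##: next=#  (t=1,i=9, bit27=1)
  nb ##.#.: next=#  (t=1,i=1, bit26=1)
  nb ##..#: next=#  (t=0,i=12, bit25=1)
  nb ##...: next=#  (t=0,i=5, bit24=1)
  nb #.###: next=#  (t=1,i=10, bit23=1)
  nb #.##.: next=#  (t=0,i=10, bit22=1)
  nb #.#.#: next=.  (t=3,i=10, bit21=0)
  nb #.#..: next=#  (t=1,i=2, bit20=1)
  nb #..##: next=#  (t=0,i=0, bit19=1)
  nb #..#.: next=.  (t=0,i=13, bit18=0)
  nb #...#: next=#  (t=0,i=6, bit17=1)
  nb #....: next=.  (t=2,i=17, bit16=0)
  nb .####: next=#  (t=0,i=2, bit15=1)
  nb .###.: next=#  (t=1,i=11, bit14=1)
  nb .##.#: next=#  (t=3,i=0, bit13=1)
  nb .##..: next=#  (t=0,i=11, bit12=1)
  nb .#.##: next=.  (t=0,i=9, bit11=0)
  nb .#.#.: next=.  (t=10,i=15, bit10=0)
  nb .#..#: next=#  (t=0,i=19, bit9=1)
  nb .#...: next=#  (t=0,i=15, bit8=1)
  nb ..###: next=.  (t=0,i=1, bit7=0)
  nb ..##.: next=.  (t=3,i=19, bit6=0)
  nb ..#.#: next=#  (t=0,i=8, bit5=1)
  nb ..#..: next=#  (t=0,i=14, bit4=1)
  nb ...##: next=#  (t=2,i=0, bit3=1)
  nb ...#.: next=#  (t=0,i=7, bit2=1)
  nb ....#: next=#  (t=2,i=19, bit1=1)
  nb .....: next=.  (t=2,i=18, bit0=0)
  bits 00001111110110101111001100111110 = 266007358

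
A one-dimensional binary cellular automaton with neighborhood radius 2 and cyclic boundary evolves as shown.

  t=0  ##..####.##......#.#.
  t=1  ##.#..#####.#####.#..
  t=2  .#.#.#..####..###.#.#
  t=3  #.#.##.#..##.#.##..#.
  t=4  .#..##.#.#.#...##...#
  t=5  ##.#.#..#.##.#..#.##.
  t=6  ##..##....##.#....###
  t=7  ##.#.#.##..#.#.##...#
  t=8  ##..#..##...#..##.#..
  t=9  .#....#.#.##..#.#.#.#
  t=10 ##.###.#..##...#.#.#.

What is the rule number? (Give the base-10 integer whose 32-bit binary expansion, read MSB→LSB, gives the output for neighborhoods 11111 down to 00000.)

4166743047

  [31] ##### => #  t=1,i=8
  [30] ####. => #  t=0,i=6
  [29] ###.# => #  t=0,i=7
  [28] ###.. => #  t=2,i=11
  [27] ##.## => #  t=0,i=8
  [26] ##.#. => .  t=1,i=2
  [25] ##..# => .  t=0,i=2
  [24] ##... => .  t=0,i=11
  [23] #.### => .  t=1,i=12
  [22] #.##. => #  t=0,i=0
  [21] #.#.# => .  t=0,i=19
  [20] #.#.. => #  t=1,i=3
  [19] #..## => #  t=0,i=3
  [18] #..#. => .  t=3,i=18
  [17] #...# => #  t=4,i=13
  [16] #.... => #  t=0,i=12
  [15] .#### => .  t=0,i=5
  [14] .###. => #  t=2,i=15
  [13] .##.# => #  t=1,i=1
  [12] .##.. => #  t=0,i=1
  [11] .#.## => .  t=0,i=20
  [10] .#.#. => #  t=0,i=18
  [9] .#..# => .  t=1,i=4
  [8] .#... => .  t=4,i=12
  [7] ..### => .  t=0,i=4
  [6] ..##. => .  t=1,i=0
  [5] ..#.# => .  t=0,i=17
  [4] ..#.. => .  t=8,i=4
  [3] ...## => .  t=4,i=14
  [2] ...#. => #  t=0,i=16
  [1] ....# => #  t=0,i=15
  [0] ..... => #  t=0,i=13
  bits 11111000010110110111010000000111 = 4166743047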